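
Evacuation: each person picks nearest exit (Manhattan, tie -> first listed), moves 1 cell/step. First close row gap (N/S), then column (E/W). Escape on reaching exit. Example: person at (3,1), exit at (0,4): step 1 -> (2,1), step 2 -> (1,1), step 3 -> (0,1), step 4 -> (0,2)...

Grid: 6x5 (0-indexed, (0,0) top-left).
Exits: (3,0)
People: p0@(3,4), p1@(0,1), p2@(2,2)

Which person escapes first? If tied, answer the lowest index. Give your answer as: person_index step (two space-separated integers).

Answer: 2 3

Derivation:
Step 1: p0:(3,4)->(3,3) | p1:(0,1)->(1,1) | p2:(2,2)->(3,2)
Step 2: p0:(3,3)->(3,2) | p1:(1,1)->(2,1) | p2:(3,2)->(3,1)
Step 3: p0:(3,2)->(3,1) | p1:(2,1)->(3,1) | p2:(3,1)->(3,0)->EXIT
Step 4: p0:(3,1)->(3,0)->EXIT | p1:(3,1)->(3,0)->EXIT | p2:escaped
Exit steps: [4, 4, 3]
First to escape: p2 at step 3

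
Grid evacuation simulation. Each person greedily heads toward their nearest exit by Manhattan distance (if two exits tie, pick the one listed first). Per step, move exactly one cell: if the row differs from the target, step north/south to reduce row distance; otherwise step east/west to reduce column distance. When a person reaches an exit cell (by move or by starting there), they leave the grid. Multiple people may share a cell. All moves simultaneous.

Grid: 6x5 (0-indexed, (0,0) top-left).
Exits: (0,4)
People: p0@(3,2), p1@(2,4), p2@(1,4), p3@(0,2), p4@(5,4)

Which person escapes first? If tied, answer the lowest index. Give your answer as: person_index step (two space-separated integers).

Step 1: p0:(3,2)->(2,2) | p1:(2,4)->(1,4) | p2:(1,4)->(0,4)->EXIT | p3:(0,2)->(0,3) | p4:(5,4)->(4,4)
Step 2: p0:(2,2)->(1,2) | p1:(1,4)->(0,4)->EXIT | p2:escaped | p3:(0,3)->(0,4)->EXIT | p4:(4,4)->(3,4)
Step 3: p0:(1,2)->(0,2) | p1:escaped | p2:escaped | p3:escaped | p4:(3,4)->(2,4)
Step 4: p0:(0,2)->(0,3) | p1:escaped | p2:escaped | p3:escaped | p4:(2,4)->(1,4)
Step 5: p0:(0,3)->(0,4)->EXIT | p1:escaped | p2:escaped | p3:escaped | p4:(1,4)->(0,4)->EXIT
Exit steps: [5, 2, 1, 2, 5]
First to escape: p2 at step 1

Answer: 2 1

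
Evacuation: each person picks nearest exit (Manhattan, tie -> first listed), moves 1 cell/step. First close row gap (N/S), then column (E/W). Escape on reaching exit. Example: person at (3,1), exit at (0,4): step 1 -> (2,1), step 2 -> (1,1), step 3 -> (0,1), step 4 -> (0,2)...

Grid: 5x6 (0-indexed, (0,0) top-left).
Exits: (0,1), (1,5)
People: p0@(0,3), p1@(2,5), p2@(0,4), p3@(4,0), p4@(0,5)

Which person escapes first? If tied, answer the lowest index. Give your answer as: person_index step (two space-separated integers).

Answer: 1 1

Derivation:
Step 1: p0:(0,3)->(0,2) | p1:(2,5)->(1,5)->EXIT | p2:(0,4)->(1,4) | p3:(4,0)->(3,0) | p4:(0,5)->(1,5)->EXIT
Step 2: p0:(0,2)->(0,1)->EXIT | p1:escaped | p2:(1,4)->(1,5)->EXIT | p3:(3,0)->(2,0) | p4:escaped
Step 3: p0:escaped | p1:escaped | p2:escaped | p3:(2,0)->(1,0) | p4:escaped
Step 4: p0:escaped | p1:escaped | p2:escaped | p3:(1,0)->(0,0) | p4:escaped
Step 5: p0:escaped | p1:escaped | p2:escaped | p3:(0,0)->(0,1)->EXIT | p4:escaped
Exit steps: [2, 1, 2, 5, 1]
First to escape: p1 at step 1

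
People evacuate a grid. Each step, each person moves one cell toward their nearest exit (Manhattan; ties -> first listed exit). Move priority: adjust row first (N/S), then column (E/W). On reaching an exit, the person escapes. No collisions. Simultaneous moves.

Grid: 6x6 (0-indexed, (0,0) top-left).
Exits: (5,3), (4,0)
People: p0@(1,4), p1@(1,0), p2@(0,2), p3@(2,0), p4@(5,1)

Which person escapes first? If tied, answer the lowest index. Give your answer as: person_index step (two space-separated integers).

Answer: 3 2

Derivation:
Step 1: p0:(1,4)->(2,4) | p1:(1,0)->(2,0) | p2:(0,2)->(1,2) | p3:(2,0)->(3,0) | p4:(5,1)->(5,2)
Step 2: p0:(2,4)->(3,4) | p1:(2,0)->(3,0) | p2:(1,2)->(2,2) | p3:(3,0)->(4,0)->EXIT | p4:(5,2)->(5,3)->EXIT
Step 3: p0:(3,4)->(4,4) | p1:(3,0)->(4,0)->EXIT | p2:(2,2)->(3,2) | p3:escaped | p4:escaped
Step 4: p0:(4,4)->(5,4) | p1:escaped | p2:(3,2)->(4,2) | p3:escaped | p4:escaped
Step 5: p0:(5,4)->(5,3)->EXIT | p1:escaped | p2:(4,2)->(5,2) | p3:escaped | p4:escaped
Step 6: p0:escaped | p1:escaped | p2:(5,2)->(5,3)->EXIT | p3:escaped | p4:escaped
Exit steps: [5, 3, 6, 2, 2]
First to escape: p3 at step 2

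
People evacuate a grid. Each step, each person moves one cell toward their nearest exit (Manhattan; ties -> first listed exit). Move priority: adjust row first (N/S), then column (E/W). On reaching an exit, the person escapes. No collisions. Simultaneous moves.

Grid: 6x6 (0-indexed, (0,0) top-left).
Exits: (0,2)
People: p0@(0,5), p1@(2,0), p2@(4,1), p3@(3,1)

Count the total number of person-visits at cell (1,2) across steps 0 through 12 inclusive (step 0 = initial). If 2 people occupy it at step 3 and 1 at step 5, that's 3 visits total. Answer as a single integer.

Answer: 0

Derivation:
Step 0: p0@(0,5) p1@(2,0) p2@(4,1) p3@(3,1) -> at (1,2): 0 [-], cum=0
Step 1: p0@(0,4) p1@(1,0) p2@(3,1) p3@(2,1) -> at (1,2): 0 [-], cum=0
Step 2: p0@(0,3) p1@(0,0) p2@(2,1) p3@(1,1) -> at (1,2): 0 [-], cum=0
Step 3: p0@ESC p1@(0,1) p2@(1,1) p3@(0,1) -> at (1,2): 0 [-], cum=0
Step 4: p0@ESC p1@ESC p2@(0,1) p3@ESC -> at (1,2): 0 [-], cum=0
Step 5: p0@ESC p1@ESC p2@ESC p3@ESC -> at (1,2): 0 [-], cum=0
Total visits = 0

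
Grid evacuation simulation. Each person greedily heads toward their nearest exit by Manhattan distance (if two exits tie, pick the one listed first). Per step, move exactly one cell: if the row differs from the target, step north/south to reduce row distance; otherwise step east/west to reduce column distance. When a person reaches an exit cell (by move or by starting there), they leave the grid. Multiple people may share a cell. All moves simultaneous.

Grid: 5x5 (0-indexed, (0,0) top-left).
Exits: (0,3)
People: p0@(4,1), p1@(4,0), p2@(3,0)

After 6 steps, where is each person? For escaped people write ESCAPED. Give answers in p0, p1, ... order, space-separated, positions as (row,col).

Step 1: p0:(4,1)->(3,1) | p1:(4,0)->(3,0) | p2:(3,0)->(2,0)
Step 2: p0:(3,1)->(2,1) | p1:(3,0)->(2,0) | p2:(2,0)->(1,0)
Step 3: p0:(2,1)->(1,1) | p1:(2,0)->(1,0) | p2:(1,0)->(0,0)
Step 4: p0:(1,1)->(0,1) | p1:(1,0)->(0,0) | p2:(0,0)->(0,1)
Step 5: p0:(0,1)->(0,2) | p1:(0,0)->(0,1) | p2:(0,1)->(0,2)
Step 6: p0:(0,2)->(0,3)->EXIT | p1:(0,1)->(0,2) | p2:(0,2)->(0,3)->EXIT

ESCAPED (0,2) ESCAPED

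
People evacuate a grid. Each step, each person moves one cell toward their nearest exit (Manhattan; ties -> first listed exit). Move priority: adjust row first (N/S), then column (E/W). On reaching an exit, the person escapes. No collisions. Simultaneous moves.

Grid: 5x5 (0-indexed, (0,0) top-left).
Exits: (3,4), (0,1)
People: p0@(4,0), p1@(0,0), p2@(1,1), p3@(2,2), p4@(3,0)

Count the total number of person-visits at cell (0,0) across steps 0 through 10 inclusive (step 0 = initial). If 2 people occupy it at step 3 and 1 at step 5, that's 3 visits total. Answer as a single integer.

Answer: 1

Derivation:
Step 0: p0@(4,0) p1@(0,0) p2@(1,1) p3@(2,2) p4@(3,0) -> at (0,0): 1 [p1], cum=1
Step 1: p0@(3,0) p1@ESC p2@ESC p3@(3,2) p4@(3,1) -> at (0,0): 0 [-], cum=1
Step 2: p0@(3,1) p1@ESC p2@ESC p3@(3,3) p4@(3,2) -> at (0,0): 0 [-], cum=1
Step 3: p0@(3,2) p1@ESC p2@ESC p3@ESC p4@(3,3) -> at (0,0): 0 [-], cum=1
Step 4: p0@(3,3) p1@ESC p2@ESC p3@ESC p4@ESC -> at (0,0): 0 [-], cum=1
Step 5: p0@ESC p1@ESC p2@ESC p3@ESC p4@ESC -> at (0,0): 0 [-], cum=1
Total visits = 1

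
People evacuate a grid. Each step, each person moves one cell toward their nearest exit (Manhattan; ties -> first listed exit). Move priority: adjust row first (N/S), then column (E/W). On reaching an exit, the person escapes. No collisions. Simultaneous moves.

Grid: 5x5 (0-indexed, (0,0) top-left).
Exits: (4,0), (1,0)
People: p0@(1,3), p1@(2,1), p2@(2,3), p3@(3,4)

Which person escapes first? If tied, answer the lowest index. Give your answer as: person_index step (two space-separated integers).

Answer: 1 2

Derivation:
Step 1: p0:(1,3)->(1,2) | p1:(2,1)->(1,1) | p2:(2,3)->(1,3) | p3:(3,4)->(4,4)
Step 2: p0:(1,2)->(1,1) | p1:(1,1)->(1,0)->EXIT | p2:(1,3)->(1,2) | p3:(4,4)->(4,3)
Step 3: p0:(1,1)->(1,0)->EXIT | p1:escaped | p2:(1,2)->(1,1) | p3:(4,3)->(4,2)
Step 4: p0:escaped | p1:escaped | p2:(1,1)->(1,0)->EXIT | p3:(4,2)->(4,1)
Step 5: p0:escaped | p1:escaped | p2:escaped | p3:(4,1)->(4,0)->EXIT
Exit steps: [3, 2, 4, 5]
First to escape: p1 at step 2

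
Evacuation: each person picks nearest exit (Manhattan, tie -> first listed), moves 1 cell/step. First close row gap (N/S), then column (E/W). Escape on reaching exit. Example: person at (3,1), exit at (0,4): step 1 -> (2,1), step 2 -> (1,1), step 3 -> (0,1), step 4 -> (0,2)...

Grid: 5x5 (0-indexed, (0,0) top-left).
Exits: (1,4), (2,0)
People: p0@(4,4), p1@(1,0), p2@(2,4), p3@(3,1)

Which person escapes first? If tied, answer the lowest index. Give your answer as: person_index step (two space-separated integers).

Answer: 1 1

Derivation:
Step 1: p0:(4,4)->(3,4) | p1:(1,0)->(2,0)->EXIT | p2:(2,4)->(1,4)->EXIT | p3:(3,1)->(2,1)
Step 2: p0:(3,4)->(2,4) | p1:escaped | p2:escaped | p3:(2,1)->(2,0)->EXIT
Step 3: p0:(2,4)->(1,4)->EXIT | p1:escaped | p2:escaped | p3:escaped
Exit steps: [3, 1, 1, 2]
First to escape: p1 at step 1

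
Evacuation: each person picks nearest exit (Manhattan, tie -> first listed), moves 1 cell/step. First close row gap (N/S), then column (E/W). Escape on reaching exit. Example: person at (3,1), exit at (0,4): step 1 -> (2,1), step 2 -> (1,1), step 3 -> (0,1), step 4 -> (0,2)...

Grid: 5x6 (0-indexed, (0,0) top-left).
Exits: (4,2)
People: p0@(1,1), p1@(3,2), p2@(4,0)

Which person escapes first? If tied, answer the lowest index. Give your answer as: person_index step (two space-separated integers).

Step 1: p0:(1,1)->(2,1) | p1:(3,2)->(4,2)->EXIT | p2:(4,0)->(4,1)
Step 2: p0:(2,1)->(3,1) | p1:escaped | p2:(4,1)->(4,2)->EXIT
Step 3: p0:(3,1)->(4,1) | p1:escaped | p2:escaped
Step 4: p0:(4,1)->(4,2)->EXIT | p1:escaped | p2:escaped
Exit steps: [4, 1, 2]
First to escape: p1 at step 1

Answer: 1 1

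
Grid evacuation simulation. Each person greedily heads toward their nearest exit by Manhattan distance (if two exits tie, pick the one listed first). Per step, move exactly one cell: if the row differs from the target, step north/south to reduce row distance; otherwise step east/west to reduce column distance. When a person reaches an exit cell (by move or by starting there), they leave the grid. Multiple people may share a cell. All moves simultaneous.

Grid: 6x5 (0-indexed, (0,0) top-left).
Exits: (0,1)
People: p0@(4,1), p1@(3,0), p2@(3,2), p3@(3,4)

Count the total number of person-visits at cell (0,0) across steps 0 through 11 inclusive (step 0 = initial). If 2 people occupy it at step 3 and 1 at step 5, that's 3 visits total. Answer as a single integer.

Step 0: p0@(4,1) p1@(3,0) p2@(3,2) p3@(3,4) -> at (0,0): 0 [-], cum=0
Step 1: p0@(3,1) p1@(2,0) p2@(2,2) p3@(2,4) -> at (0,0): 0 [-], cum=0
Step 2: p0@(2,1) p1@(1,0) p2@(1,2) p3@(1,4) -> at (0,0): 0 [-], cum=0
Step 3: p0@(1,1) p1@(0,0) p2@(0,2) p3@(0,4) -> at (0,0): 1 [p1], cum=1
Step 4: p0@ESC p1@ESC p2@ESC p3@(0,3) -> at (0,0): 0 [-], cum=1
Step 5: p0@ESC p1@ESC p2@ESC p3@(0,2) -> at (0,0): 0 [-], cum=1
Step 6: p0@ESC p1@ESC p2@ESC p3@ESC -> at (0,0): 0 [-], cum=1
Total visits = 1

Answer: 1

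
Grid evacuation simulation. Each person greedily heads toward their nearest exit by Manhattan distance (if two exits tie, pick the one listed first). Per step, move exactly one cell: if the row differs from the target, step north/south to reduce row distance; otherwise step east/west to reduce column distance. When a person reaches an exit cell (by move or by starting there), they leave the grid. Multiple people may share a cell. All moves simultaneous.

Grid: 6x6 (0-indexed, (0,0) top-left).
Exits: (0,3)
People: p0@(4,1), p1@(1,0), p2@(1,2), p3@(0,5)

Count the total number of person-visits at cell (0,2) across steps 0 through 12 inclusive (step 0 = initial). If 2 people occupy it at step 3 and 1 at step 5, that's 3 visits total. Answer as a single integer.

Step 0: p0@(4,1) p1@(1,0) p2@(1,2) p3@(0,5) -> at (0,2): 0 [-], cum=0
Step 1: p0@(3,1) p1@(0,0) p2@(0,2) p3@(0,4) -> at (0,2): 1 [p2], cum=1
Step 2: p0@(2,1) p1@(0,1) p2@ESC p3@ESC -> at (0,2): 0 [-], cum=1
Step 3: p0@(1,1) p1@(0,2) p2@ESC p3@ESC -> at (0,2): 1 [p1], cum=2
Step 4: p0@(0,1) p1@ESC p2@ESC p3@ESC -> at (0,2): 0 [-], cum=2
Step 5: p0@(0,2) p1@ESC p2@ESC p3@ESC -> at (0,2): 1 [p0], cum=3
Step 6: p0@ESC p1@ESC p2@ESC p3@ESC -> at (0,2): 0 [-], cum=3
Total visits = 3

Answer: 3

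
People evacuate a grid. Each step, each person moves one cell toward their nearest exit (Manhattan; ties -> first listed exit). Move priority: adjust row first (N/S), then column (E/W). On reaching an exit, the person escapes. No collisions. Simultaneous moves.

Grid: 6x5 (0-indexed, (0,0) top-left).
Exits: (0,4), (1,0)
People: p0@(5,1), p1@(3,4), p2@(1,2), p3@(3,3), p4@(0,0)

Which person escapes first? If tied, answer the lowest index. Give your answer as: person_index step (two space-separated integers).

Answer: 4 1

Derivation:
Step 1: p0:(5,1)->(4,1) | p1:(3,4)->(2,4) | p2:(1,2)->(1,1) | p3:(3,3)->(2,3) | p4:(0,0)->(1,0)->EXIT
Step 2: p0:(4,1)->(3,1) | p1:(2,4)->(1,4) | p2:(1,1)->(1,0)->EXIT | p3:(2,3)->(1,3) | p4:escaped
Step 3: p0:(3,1)->(2,1) | p1:(1,4)->(0,4)->EXIT | p2:escaped | p3:(1,3)->(0,3) | p4:escaped
Step 4: p0:(2,1)->(1,1) | p1:escaped | p2:escaped | p3:(0,3)->(0,4)->EXIT | p4:escaped
Step 5: p0:(1,1)->(1,0)->EXIT | p1:escaped | p2:escaped | p3:escaped | p4:escaped
Exit steps: [5, 3, 2, 4, 1]
First to escape: p4 at step 1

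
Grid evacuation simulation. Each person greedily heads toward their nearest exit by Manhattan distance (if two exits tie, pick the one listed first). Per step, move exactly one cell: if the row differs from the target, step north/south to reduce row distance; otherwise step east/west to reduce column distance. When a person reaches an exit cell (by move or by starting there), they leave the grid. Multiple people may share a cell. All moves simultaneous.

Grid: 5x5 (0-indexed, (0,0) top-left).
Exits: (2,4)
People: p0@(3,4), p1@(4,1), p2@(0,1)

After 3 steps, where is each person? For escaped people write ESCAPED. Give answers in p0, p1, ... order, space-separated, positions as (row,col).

Step 1: p0:(3,4)->(2,4)->EXIT | p1:(4,1)->(3,1) | p2:(0,1)->(1,1)
Step 2: p0:escaped | p1:(3,1)->(2,1) | p2:(1,1)->(2,1)
Step 3: p0:escaped | p1:(2,1)->(2,2) | p2:(2,1)->(2,2)

ESCAPED (2,2) (2,2)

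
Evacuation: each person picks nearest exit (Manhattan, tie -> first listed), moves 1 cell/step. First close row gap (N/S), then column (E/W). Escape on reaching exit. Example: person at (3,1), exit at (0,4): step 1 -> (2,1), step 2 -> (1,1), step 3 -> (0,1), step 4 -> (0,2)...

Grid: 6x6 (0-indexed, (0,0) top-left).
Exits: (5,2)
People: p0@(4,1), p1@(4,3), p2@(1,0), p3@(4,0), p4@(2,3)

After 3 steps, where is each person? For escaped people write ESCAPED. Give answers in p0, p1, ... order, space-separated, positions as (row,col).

Step 1: p0:(4,1)->(5,1) | p1:(4,3)->(5,3) | p2:(1,0)->(2,0) | p3:(4,0)->(5,0) | p4:(2,3)->(3,3)
Step 2: p0:(5,1)->(5,2)->EXIT | p1:(5,3)->(5,2)->EXIT | p2:(2,0)->(3,0) | p3:(5,0)->(5,1) | p4:(3,3)->(4,3)
Step 3: p0:escaped | p1:escaped | p2:(3,0)->(4,0) | p3:(5,1)->(5,2)->EXIT | p4:(4,3)->(5,3)

ESCAPED ESCAPED (4,0) ESCAPED (5,3)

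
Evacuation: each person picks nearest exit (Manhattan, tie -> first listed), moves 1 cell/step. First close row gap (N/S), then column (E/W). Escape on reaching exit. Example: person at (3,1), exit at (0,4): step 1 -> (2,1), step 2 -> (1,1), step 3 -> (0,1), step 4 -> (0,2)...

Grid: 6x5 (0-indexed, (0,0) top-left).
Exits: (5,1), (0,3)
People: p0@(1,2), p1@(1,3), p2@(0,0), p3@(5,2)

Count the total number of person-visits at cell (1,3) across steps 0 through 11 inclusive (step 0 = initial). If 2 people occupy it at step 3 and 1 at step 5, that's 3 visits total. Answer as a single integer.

Step 0: p0@(1,2) p1@(1,3) p2@(0,0) p3@(5,2) -> at (1,3): 1 [p1], cum=1
Step 1: p0@(0,2) p1@ESC p2@(0,1) p3@ESC -> at (1,3): 0 [-], cum=1
Step 2: p0@ESC p1@ESC p2@(0,2) p3@ESC -> at (1,3): 0 [-], cum=1
Step 3: p0@ESC p1@ESC p2@ESC p3@ESC -> at (1,3): 0 [-], cum=1
Total visits = 1

Answer: 1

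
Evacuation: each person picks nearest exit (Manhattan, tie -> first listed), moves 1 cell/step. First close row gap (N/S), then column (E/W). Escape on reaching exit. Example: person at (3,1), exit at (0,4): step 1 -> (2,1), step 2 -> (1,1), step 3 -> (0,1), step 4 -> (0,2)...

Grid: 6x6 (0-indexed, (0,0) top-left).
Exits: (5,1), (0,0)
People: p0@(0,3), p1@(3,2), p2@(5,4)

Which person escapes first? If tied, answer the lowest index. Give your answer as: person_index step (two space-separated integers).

Answer: 0 3

Derivation:
Step 1: p0:(0,3)->(0,2) | p1:(3,2)->(4,2) | p2:(5,4)->(5,3)
Step 2: p0:(0,2)->(0,1) | p1:(4,2)->(5,2) | p2:(5,3)->(5,2)
Step 3: p0:(0,1)->(0,0)->EXIT | p1:(5,2)->(5,1)->EXIT | p2:(5,2)->(5,1)->EXIT
Exit steps: [3, 3, 3]
First to escape: p0 at step 3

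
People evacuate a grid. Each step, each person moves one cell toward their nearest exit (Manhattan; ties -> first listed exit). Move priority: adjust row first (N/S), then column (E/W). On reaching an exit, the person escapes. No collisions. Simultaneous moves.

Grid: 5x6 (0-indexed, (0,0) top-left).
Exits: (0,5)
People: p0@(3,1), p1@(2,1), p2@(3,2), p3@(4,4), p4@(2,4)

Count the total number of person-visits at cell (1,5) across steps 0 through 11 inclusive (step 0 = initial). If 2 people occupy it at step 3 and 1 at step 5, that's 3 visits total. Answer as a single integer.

Step 0: p0@(3,1) p1@(2,1) p2@(3,2) p3@(4,4) p4@(2,4) -> at (1,5): 0 [-], cum=0
Step 1: p0@(2,1) p1@(1,1) p2@(2,2) p3@(3,4) p4@(1,4) -> at (1,5): 0 [-], cum=0
Step 2: p0@(1,1) p1@(0,1) p2@(1,2) p3@(2,4) p4@(0,4) -> at (1,5): 0 [-], cum=0
Step 3: p0@(0,1) p1@(0,2) p2@(0,2) p3@(1,4) p4@ESC -> at (1,5): 0 [-], cum=0
Step 4: p0@(0,2) p1@(0,3) p2@(0,3) p3@(0,4) p4@ESC -> at (1,5): 0 [-], cum=0
Step 5: p0@(0,3) p1@(0,4) p2@(0,4) p3@ESC p4@ESC -> at (1,5): 0 [-], cum=0
Step 6: p0@(0,4) p1@ESC p2@ESC p3@ESC p4@ESC -> at (1,5): 0 [-], cum=0
Step 7: p0@ESC p1@ESC p2@ESC p3@ESC p4@ESC -> at (1,5): 0 [-], cum=0
Total visits = 0

Answer: 0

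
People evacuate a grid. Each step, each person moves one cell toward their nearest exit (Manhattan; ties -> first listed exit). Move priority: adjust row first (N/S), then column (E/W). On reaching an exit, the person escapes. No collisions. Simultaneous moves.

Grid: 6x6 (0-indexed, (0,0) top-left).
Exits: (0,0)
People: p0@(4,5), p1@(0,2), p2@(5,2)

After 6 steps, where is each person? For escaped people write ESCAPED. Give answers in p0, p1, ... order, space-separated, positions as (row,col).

Step 1: p0:(4,5)->(3,5) | p1:(0,2)->(0,1) | p2:(5,2)->(4,2)
Step 2: p0:(3,5)->(2,5) | p1:(0,1)->(0,0)->EXIT | p2:(4,2)->(3,2)
Step 3: p0:(2,5)->(1,5) | p1:escaped | p2:(3,2)->(2,2)
Step 4: p0:(1,5)->(0,5) | p1:escaped | p2:(2,2)->(1,2)
Step 5: p0:(0,5)->(0,4) | p1:escaped | p2:(1,2)->(0,2)
Step 6: p0:(0,4)->(0,3) | p1:escaped | p2:(0,2)->(0,1)

(0,3) ESCAPED (0,1)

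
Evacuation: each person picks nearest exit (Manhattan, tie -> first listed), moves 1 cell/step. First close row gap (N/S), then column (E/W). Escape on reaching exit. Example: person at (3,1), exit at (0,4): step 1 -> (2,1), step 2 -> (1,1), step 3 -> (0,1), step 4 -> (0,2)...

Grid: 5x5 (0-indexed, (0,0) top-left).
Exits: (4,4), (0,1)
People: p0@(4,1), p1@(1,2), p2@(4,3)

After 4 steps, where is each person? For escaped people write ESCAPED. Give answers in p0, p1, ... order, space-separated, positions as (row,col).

Step 1: p0:(4,1)->(4,2) | p1:(1,2)->(0,2) | p2:(4,3)->(4,4)->EXIT
Step 2: p0:(4,2)->(4,3) | p1:(0,2)->(0,1)->EXIT | p2:escaped
Step 3: p0:(4,3)->(4,4)->EXIT | p1:escaped | p2:escaped

ESCAPED ESCAPED ESCAPED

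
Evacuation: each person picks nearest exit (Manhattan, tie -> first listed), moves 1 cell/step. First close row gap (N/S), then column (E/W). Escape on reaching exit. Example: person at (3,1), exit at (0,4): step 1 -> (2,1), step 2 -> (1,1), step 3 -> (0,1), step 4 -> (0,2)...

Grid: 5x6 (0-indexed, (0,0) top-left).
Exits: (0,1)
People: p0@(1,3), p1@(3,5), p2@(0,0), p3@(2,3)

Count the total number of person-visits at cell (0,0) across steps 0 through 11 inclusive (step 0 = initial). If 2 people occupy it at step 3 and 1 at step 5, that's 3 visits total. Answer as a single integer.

Step 0: p0@(1,3) p1@(3,5) p2@(0,0) p3@(2,3) -> at (0,0): 1 [p2], cum=1
Step 1: p0@(0,3) p1@(2,5) p2@ESC p3@(1,3) -> at (0,0): 0 [-], cum=1
Step 2: p0@(0,2) p1@(1,5) p2@ESC p3@(0,3) -> at (0,0): 0 [-], cum=1
Step 3: p0@ESC p1@(0,5) p2@ESC p3@(0,2) -> at (0,0): 0 [-], cum=1
Step 4: p0@ESC p1@(0,4) p2@ESC p3@ESC -> at (0,0): 0 [-], cum=1
Step 5: p0@ESC p1@(0,3) p2@ESC p3@ESC -> at (0,0): 0 [-], cum=1
Step 6: p0@ESC p1@(0,2) p2@ESC p3@ESC -> at (0,0): 0 [-], cum=1
Step 7: p0@ESC p1@ESC p2@ESC p3@ESC -> at (0,0): 0 [-], cum=1
Total visits = 1

Answer: 1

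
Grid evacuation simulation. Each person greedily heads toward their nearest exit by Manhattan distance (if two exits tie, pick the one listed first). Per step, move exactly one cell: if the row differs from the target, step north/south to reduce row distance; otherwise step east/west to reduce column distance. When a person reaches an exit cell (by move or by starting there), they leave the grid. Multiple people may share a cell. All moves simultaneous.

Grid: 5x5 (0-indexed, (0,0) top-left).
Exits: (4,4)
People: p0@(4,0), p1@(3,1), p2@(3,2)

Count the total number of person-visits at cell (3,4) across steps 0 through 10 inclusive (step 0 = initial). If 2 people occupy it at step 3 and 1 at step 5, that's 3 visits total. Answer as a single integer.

Answer: 0

Derivation:
Step 0: p0@(4,0) p1@(3,1) p2@(3,2) -> at (3,4): 0 [-], cum=0
Step 1: p0@(4,1) p1@(4,1) p2@(4,2) -> at (3,4): 0 [-], cum=0
Step 2: p0@(4,2) p1@(4,2) p2@(4,3) -> at (3,4): 0 [-], cum=0
Step 3: p0@(4,3) p1@(4,3) p2@ESC -> at (3,4): 0 [-], cum=0
Step 4: p0@ESC p1@ESC p2@ESC -> at (3,4): 0 [-], cum=0
Total visits = 0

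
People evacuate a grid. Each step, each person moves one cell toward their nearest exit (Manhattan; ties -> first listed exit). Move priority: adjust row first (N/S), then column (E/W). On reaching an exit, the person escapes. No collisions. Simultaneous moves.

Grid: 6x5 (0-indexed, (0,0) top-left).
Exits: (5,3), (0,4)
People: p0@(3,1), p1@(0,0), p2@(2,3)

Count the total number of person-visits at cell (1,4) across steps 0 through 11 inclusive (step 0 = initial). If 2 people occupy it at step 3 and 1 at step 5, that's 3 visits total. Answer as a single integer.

Step 0: p0@(3,1) p1@(0,0) p2@(2,3) -> at (1,4): 0 [-], cum=0
Step 1: p0@(4,1) p1@(0,1) p2@(3,3) -> at (1,4): 0 [-], cum=0
Step 2: p0@(5,1) p1@(0,2) p2@(4,3) -> at (1,4): 0 [-], cum=0
Step 3: p0@(5,2) p1@(0,3) p2@ESC -> at (1,4): 0 [-], cum=0
Step 4: p0@ESC p1@ESC p2@ESC -> at (1,4): 0 [-], cum=0
Total visits = 0

Answer: 0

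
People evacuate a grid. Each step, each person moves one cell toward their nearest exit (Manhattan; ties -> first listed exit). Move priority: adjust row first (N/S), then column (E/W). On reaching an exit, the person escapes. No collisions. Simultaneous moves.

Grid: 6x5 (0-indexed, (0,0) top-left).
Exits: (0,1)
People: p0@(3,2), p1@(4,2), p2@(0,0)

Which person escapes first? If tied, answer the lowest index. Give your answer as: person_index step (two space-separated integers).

Answer: 2 1

Derivation:
Step 1: p0:(3,2)->(2,2) | p1:(4,2)->(3,2) | p2:(0,0)->(0,1)->EXIT
Step 2: p0:(2,2)->(1,2) | p1:(3,2)->(2,2) | p2:escaped
Step 3: p0:(1,2)->(0,2) | p1:(2,2)->(1,2) | p2:escaped
Step 4: p0:(0,2)->(0,1)->EXIT | p1:(1,2)->(0,2) | p2:escaped
Step 5: p0:escaped | p1:(0,2)->(0,1)->EXIT | p2:escaped
Exit steps: [4, 5, 1]
First to escape: p2 at step 1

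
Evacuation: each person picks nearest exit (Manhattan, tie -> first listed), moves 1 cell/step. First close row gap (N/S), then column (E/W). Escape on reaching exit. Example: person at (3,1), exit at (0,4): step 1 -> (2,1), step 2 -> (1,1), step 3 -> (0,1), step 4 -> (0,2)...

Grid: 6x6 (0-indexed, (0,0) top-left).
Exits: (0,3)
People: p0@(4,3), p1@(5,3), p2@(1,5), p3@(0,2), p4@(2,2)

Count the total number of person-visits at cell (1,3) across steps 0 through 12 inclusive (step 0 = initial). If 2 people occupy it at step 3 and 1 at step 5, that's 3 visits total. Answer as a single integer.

Step 0: p0@(4,3) p1@(5,3) p2@(1,5) p3@(0,2) p4@(2,2) -> at (1,3): 0 [-], cum=0
Step 1: p0@(3,3) p1@(4,3) p2@(0,5) p3@ESC p4@(1,2) -> at (1,3): 0 [-], cum=0
Step 2: p0@(2,3) p1@(3,3) p2@(0,4) p3@ESC p4@(0,2) -> at (1,3): 0 [-], cum=0
Step 3: p0@(1,3) p1@(2,3) p2@ESC p3@ESC p4@ESC -> at (1,3): 1 [p0], cum=1
Step 4: p0@ESC p1@(1,3) p2@ESC p3@ESC p4@ESC -> at (1,3): 1 [p1], cum=2
Step 5: p0@ESC p1@ESC p2@ESC p3@ESC p4@ESC -> at (1,3): 0 [-], cum=2
Total visits = 2

Answer: 2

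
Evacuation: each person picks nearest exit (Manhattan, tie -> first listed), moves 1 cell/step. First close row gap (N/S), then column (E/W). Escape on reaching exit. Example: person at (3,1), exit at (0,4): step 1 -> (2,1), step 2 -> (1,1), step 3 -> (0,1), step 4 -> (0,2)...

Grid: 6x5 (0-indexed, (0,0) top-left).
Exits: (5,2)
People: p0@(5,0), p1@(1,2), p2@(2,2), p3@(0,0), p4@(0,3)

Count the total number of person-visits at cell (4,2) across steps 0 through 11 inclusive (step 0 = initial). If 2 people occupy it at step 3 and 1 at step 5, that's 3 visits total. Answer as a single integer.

Step 0: p0@(5,0) p1@(1,2) p2@(2,2) p3@(0,0) p4@(0,3) -> at (4,2): 0 [-], cum=0
Step 1: p0@(5,1) p1@(2,2) p2@(3,2) p3@(1,0) p4@(1,3) -> at (4,2): 0 [-], cum=0
Step 2: p0@ESC p1@(3,2) p2@(4,2) p3@(2,0) p4@(2,3) -> at (4,2): 1 [p2], cum=1
Step 3: p0@ESC p1@(4,2) p2@ESC p3@(3,0) p4@(3,3) -> at (4,2): 1 [p1], cum=2
Step 4: p0@ESC p1@ESC p2@ESC p3@(4,0) p4@(4,3) -> at (4,2): 0 [-], cum=2
Step 5: p0@ESC p1@ESC p2@ESC p3@(5,0) p4@(5,3) -> at (4,2): 0 [-], cum=2
Step 6: p0@ESC p1@ESC p2@ESC p3@(5,1) p4@ESC -> at (4,2): 0 [-], cum=2
Step 7: p0@ESC p1@ESC p2@ESC p3@ESC p4@ESC -> at (4,2): 0 [-], cum=2
Total visits = 2

Answer: 2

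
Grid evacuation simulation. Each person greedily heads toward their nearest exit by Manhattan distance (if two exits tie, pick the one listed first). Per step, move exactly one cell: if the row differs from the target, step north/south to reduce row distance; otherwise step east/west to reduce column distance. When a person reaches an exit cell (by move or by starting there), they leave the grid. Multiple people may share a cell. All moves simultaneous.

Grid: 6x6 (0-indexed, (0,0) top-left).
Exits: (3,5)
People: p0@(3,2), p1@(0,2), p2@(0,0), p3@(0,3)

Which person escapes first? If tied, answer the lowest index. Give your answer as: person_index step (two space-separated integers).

Answer: 0 3

Derivation:
Step 1: p0:(3,2)->(3,3) | p1:(0,2)->(1,2) | p2:(0,0)->(1,0) | p3:(0,3)->(1,3)
Step 2: p0:(3,3)->(3,4) | p1:(1,2)->(2,2) | p2:(1,0)->(2,0) | p3:(1,3)->(2,3)
Step 3: p0:(3,4)->(3,5)->EXIT | p1:(2,2)->(3,2) | p2:(2,0)->(3,0) | p3:(2,3)->(3,3)
Step 4: p0:escaped | p1:(3,2)->(3,3) | p2:(3,0)->(3,1) | p3:(3,3)->(3,4)
Step 5: p0:escaped | p1:(3,3)->(3,4) | p2:(3,1)->(3,2) | p3:(3,4)->(3,5)->EXIT
Step 6: p0:escaped | p1:(3,4)->(3,5)->EXIT | p2:(3,2)->(3,3) | p3:escaped
Step 7: p0:escaped | p1:escaped | p2:(3,3)->(3,4) | p3:escaped
Step 8: p0:escaped | p1:escaped | p2:(3,4)->(3,5)->EXIT | p3:escaped
Exit steps: [3, 6, 8, 5]
First to escape: p0 at step 3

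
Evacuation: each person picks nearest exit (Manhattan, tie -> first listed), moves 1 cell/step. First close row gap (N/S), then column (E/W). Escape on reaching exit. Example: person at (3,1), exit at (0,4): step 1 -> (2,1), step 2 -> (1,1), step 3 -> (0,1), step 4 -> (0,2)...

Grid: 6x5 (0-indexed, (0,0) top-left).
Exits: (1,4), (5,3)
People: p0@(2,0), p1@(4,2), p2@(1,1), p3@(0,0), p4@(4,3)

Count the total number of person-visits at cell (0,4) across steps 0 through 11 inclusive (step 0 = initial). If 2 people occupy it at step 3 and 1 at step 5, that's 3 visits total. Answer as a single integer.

Answer: 0

Derivation:
Step 0: p0@(2,0) p1@(4,2) p2@(1,1) p3@(0,0) p4@(4,3) -> at (0,4): 0 [-], cum=0
Step 1: p0@(1,0) p1@(5,2) p2@(1,2) p3@(1,0) p4@ESC -> at (0,4): 0 [-], cum=0
Step 2: p0@(1,1) p1@ESC p2@(1,3) p3@(1,1) p4@ESC -> at (0,4): 0 [-], cum=0
Step 3: p0@(1,2) p1@ESC p2@ESC p3@(1,2) p4@ESC -> at (0,4): 0 [-], cum=0
Step 4: p0@(1,3) p1@ESC p2@ESC p3@(1,3) p4@ESC -> at (0,4): 0 [-], cum=0
Step 5: p0@ESC p1@ESC p2@ESC p3@ESC p4@ESC -> at (0,4): 0 [-], cum=0
Total visits = 0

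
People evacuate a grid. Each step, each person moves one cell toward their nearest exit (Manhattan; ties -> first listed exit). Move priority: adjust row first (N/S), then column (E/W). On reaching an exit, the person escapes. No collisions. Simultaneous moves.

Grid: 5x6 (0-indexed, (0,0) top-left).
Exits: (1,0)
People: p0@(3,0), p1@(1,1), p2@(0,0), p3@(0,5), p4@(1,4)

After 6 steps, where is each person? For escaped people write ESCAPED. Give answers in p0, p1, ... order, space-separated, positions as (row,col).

Step 1: p0:(3,0)->(2,0) | p1:(1,1)->(1,0)->EXIT | p2:(0,0)->(1,0)->EXIT | p3:(0,5)->(1,5) | p4:(1,4)->(1,3)
Step 2: p0:(2,0)->(1,0)->EXIT | p1:escaped | p2:escaped | p3:(1,5)->(1,4) | p4:(1,3)->(1,2)
Step 3: p0:escaped | p1:escaped | p2:escaped | p3:(1,4)->(1,3) | p4:(1,2)->(1,1)
Step 4: p0:escaped | p1:escaped | p2:escaped | p3:(1,3)->(1,2) | p4:(1,1)->(1,0)->EXIT
Step 5: p0:escaped | p1:escaped | p2:escaped | p3:(1,2)->(1,1) | p4:escaped
Step 6: p0:escaped | p1:escaped | p2:escaped | p3:(1,1)->(1,0)->EXIT | p4:escaped

ESCAPED ESCAPED ESCAPED ESCAPED ESCAPED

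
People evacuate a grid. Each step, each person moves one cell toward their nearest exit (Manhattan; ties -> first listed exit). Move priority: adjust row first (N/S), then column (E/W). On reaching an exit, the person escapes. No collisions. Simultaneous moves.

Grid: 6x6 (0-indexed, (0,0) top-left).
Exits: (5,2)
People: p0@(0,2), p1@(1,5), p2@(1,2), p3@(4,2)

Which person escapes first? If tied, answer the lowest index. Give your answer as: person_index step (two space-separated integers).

Step 1: p0:(0,2)->(1,2) | p1:(1,5)->(2,5) | p2:(1,2)->(2,2) | p3:(4,2)->(5,2)->EXIT
Step 2: p0:(1,2)->(2,2) | p1:(2,5)->(3,5) | p2:(2,2)->(3,2) | p3:escaped
Step 3: p0:(2,2)->(3,2) | p1:(3,5)->(4,5) | p2:(3,2)->(4,2) | p3:escaped
Step 4: p0:(3,2)->(4,2) | p1:(4,5)->(5,5) | p2:(4,2)->(5,2)->EXIT | p3:escaped
Step 5: p0:(4,2)->(5,2)->EXIT | p1:(5,5)->(5,4) | p2:escaped | p3:escaped
Step 6: p0:escaped | p1:(5,4)->(5,3) | p2:escaped | p3:escaped
Step 7: p0:escaped | p1:(5,3)->(5,2)->EXIT | p2:escaped | p3:escaped
Exit steps: [5, 7, 4, 1]
First to escape: p3 at step 1

Answer: 3 1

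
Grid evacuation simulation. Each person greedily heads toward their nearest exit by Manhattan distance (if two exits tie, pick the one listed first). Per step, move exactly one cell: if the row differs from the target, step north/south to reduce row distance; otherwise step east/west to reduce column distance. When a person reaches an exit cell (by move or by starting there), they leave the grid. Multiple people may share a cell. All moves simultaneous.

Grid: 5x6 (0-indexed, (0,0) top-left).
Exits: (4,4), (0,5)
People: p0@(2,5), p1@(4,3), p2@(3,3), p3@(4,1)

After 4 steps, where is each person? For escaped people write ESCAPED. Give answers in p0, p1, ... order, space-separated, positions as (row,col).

Step 1: p0:(2,5)->(1,5) | p1:(4,3)->(4,4)->EXIT | p2:(3,3)->(4,3) | p3:(4,1)->(4,2)
Step 2: p0:(1,5)->(0,5)->EXIT | p1:escaped | p2:(4,3)->(4,4)->EXIT | p3:(4,2)->(4,3)
Step 3: p0:escaped | p1:escaped | p2:escaped | p3:(4,3)->(4,4)->EXIT

ESCAPED ESCAPED ESCAPED ESCAPED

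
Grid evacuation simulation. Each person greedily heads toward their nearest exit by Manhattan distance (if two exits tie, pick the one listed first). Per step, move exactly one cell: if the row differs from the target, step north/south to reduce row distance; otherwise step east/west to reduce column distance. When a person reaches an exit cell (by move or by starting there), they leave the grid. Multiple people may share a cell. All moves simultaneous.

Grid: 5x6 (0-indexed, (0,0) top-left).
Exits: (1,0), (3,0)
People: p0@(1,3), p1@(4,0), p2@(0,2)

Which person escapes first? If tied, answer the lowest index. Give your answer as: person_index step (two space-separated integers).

Step 1: p0:(1,3)->(1,2) | p1:(4,0)->(3,0)->EXIT | p2:(0,2)->(1,2)
Step 2: p0:(1,2)->(1,1) | p1:escaped | p2:(1,2)->(1,1)
Step 3: p0:(1,1)->(1,0)->EXIT | p1:escaped | p2:(1,1)->(1,0)->EXIT
Exit steps: [3, 1, 3]
First to escape: p1 at step 1

Answer: 1 1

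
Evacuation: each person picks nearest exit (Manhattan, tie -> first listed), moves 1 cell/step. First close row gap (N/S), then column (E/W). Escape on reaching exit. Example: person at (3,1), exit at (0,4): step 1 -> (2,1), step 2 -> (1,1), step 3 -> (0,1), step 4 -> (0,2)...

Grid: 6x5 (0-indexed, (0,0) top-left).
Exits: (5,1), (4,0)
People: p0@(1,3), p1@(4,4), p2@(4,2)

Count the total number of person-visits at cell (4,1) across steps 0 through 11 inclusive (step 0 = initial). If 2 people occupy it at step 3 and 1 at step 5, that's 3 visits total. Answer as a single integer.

Step 0: p0@(1,3) p1@(4,4) p2@(4,2) -> at (4,1): 0 [-], cum=0
Step 1: p0@(2,3) p1@(5,4) p2@(5,2) -> at (4,1): 0 [-], cum=0
Step 2: p0@(3,3) p1@(5,3) p2@ESC -> at (4,1): 0 [-], cum=0
Step 3: p0@(4,3) p1@(5,2) p2@ESC -> at (4,1): 0 [-], cum=0
Step 4: p0@(5,3) p1@ESC p2@ESC -> at (4,1): 0 [-], cum=0
Step 5: p0@(5,2) p1@ESC p2@ESC -> at (4,1): 0 [-], cum=0
Step 6: p0@ESC p1@ESC p2@ESC -> at (4,1): 0 [-], cum=0
Total visits = 0

Answer: 0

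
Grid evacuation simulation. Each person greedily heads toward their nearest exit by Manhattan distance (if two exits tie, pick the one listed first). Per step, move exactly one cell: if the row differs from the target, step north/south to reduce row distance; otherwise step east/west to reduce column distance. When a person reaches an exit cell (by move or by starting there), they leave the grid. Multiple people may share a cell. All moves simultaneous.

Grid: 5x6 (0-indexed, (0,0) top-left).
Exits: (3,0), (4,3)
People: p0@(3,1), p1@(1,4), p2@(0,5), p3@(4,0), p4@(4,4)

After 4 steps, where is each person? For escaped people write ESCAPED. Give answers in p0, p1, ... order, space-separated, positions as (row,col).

Step 1: p0:(3,1)->(3,0)->EXIT | p1:(1,4)->(2,4) | p2:(0,5)->(1,5) | p3:(4,0)->(3,0)->EXIT | p4:(4,4)->(4,3)->EXIT
Step 2: p0:escaped | p1:(2,4)->(3,4) | p2:(1,5)->(2,5) | p3:escaped | p4:escaped
Step 3: p0:escaped | p1:(3,4)->(4,4) | p2:(2,5)->(3,5) | p3:escaped | p4:escaped
Step 4: p0:escaped | p1:(4,4)->(4,3)->EXIT | p2:(3,5)->(4,5) | p3:escaped | p4:escaped

ESCAPED ESCAPED (4,5) ESCAPED ESCAPED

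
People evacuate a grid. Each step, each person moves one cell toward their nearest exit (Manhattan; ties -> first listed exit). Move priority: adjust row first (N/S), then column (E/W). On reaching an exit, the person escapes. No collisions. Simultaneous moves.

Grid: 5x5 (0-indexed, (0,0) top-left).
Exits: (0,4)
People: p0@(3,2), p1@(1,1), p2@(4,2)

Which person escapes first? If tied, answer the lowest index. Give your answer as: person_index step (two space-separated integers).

Step 1: p0:(3,2)->(2,2) | p1:(1,1)->(0,1) | p2:(4,2)->(3,2)
Step 2: p0:(2,2)->(1,2) | p1:(0,1)->(0,2) | p2:(3,2)->(2,2)
Step 3: p0:(1,2)->(0,2) | p1:(0,2)->(0,3) | p2:(2,2)->(1,2)
Step 4: p0:(0,2)->(0,3) | p1:(0,3)->(0,4)->EXIT | p2:(1,2)->(0,2)
Step 5: p0:(0,3)->(0,4)->EXIT | p1:escaped | p2:(0,2)->(0,3)
Step 6: p0:escaped | p1:escaped | p2:(0,3)->(0,4)->EXIT
Exit steps: [5, 4, 6]
First to escape: p1 at step 4

Answer: 1 4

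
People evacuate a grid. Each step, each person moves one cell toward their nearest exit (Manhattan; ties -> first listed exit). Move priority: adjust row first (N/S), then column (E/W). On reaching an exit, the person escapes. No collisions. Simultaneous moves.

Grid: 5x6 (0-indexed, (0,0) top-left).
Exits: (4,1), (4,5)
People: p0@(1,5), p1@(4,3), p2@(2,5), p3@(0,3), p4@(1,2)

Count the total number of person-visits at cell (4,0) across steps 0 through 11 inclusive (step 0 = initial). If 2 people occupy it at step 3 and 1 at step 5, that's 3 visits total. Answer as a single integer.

Answer: 0

Derivation:
Step 0: p0@(1,5) p1@(4,3) p2@(2,5) p3@(0,3) p4@(1,2) -> at (4,0): 0 [-], cum=0
Step 1: p0@(2,5) p1@(4,2) p2@(3,5) p3@(1,3) p4@(2,2) -> at (4,0): 0 [-], cum=0
Step 2: p0@(3,5) p1@ESC p2@ESC p3@(2,3) p4@(3,2) -> at (4,0): 0 [-], cum=0
Step 3: p0@ESC p1@ESC p2@ESC p3@(3,3) p4@(4,2) -> at (4,0): 0 [-], cum=0
Step 4: p0@ESC p1@ESC p2@ESC p3@(4,3) p4@ESC -> at (4,0): 0 [-], cum=0
Step 5: p0@ESC p1@ESC p2@ESC p3@(4,2) p4@ESC -> at (4,0): 0 [-], cum=0
Step 6: p0@ESC p1@ESC p2@ESC p3@ESC p4@ESC -> at (4,0): 0 [-], cum=0
Total visits = 0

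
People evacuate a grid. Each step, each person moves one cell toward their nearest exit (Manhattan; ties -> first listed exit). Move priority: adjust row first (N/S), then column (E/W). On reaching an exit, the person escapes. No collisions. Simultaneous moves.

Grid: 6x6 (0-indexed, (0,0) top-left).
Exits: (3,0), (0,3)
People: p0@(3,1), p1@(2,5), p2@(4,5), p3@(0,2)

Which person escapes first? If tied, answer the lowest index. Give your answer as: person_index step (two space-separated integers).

Answer: 0 1

Derivation:
Step 1: p0:(3,1)->(3,0)->EXIT | p1:(2,5)->(1,5) | p2:(4,5)->(3,5) | p3:(0,2)->(0,3)->EXIT
Step 2: p0:escaped | p1:(1,5)->(0,5) | p2:(3,5)->(3,4) | p3:escaped
Step 3: p0:escaped | p1:(0,5)->(0,4) | p2:(3,4)->(3,3) | p3:escaped
Step 4: p0:escaped | p1:(0,4)->(0,3)->EXIT | p2:(3,3)->(3,2) | p3:escaped
Step 5: p0:escaped | p1:escaped | p2:(3,2)->(3,1) | p3:escaped
Step 6: p0:escaped | p1:escaped | p2:(3,1)->(3,0)->EXIT | p3:escaped
Exit steps: [1, 4, 6, 1]
First to escape: p0 at step 1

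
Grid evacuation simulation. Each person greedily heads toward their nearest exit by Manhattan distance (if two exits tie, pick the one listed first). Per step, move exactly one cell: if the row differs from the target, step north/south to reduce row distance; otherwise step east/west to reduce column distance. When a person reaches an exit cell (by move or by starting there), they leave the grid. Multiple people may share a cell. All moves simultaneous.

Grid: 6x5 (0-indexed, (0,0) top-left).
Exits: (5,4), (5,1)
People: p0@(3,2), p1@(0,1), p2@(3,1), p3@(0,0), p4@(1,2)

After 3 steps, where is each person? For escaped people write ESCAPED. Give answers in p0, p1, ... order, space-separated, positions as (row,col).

Step 1: p0:(3,2)->(4,2) | p1:(0,1)->(1,1) | p2:(3,1)->(4,1) | p3:(0,0)->(1,0) | p4:(1,2)->(2,2)
Step 2: p0:(4,2)->(5,2) | p1:(1,1)->(2,1) | p2:(4,1)->(5,1)->EXIT | p3:(1,0)->(2,0) | p4:(2,2)->(3,2)
Step 3: p0:(5,2)->(5,1)->EXIT | p1:(2,1)->(3,1) | p2:escaped | p3:(2,0)->(3,0) | p4:(3,2)->(4,2)

ESCAPED (3,1) ESCAPED (3,0) (4,2)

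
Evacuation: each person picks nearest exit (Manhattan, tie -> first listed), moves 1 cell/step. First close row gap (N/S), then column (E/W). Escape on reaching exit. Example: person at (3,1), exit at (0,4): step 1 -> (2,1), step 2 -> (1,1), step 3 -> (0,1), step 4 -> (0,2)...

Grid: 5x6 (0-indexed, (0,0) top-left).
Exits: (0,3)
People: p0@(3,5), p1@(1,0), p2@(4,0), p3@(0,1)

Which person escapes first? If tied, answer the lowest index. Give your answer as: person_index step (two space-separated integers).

Answer: 3 2

Derivation:
Step 1: p0:(3,5)->(2,5) | p1:(1,0)->(0,0) | p2:(4,0)->(3,0) | p3:(0,1)->(0,2)
Step 2: p0:(2,5)->(1,5) | p1:(0,0)->(0,1) | p2:(3,0)->(2,0) | p3:(0,2)->(0,3)->EXIT
Step 3: p0:(1,5)->(0,5) | p1:(0,1)->(0,2) | p2:(2,0)->(1,0) | p3:escaped
Step 4: p0:(0,5)->(0,4) | p1:(0,2)->(0,3)->EXIT | p2:(1,0)->(0,0) | p3:escaped
Step 5: p0:(0,4)->(0,3)->EXIT | p1:escaped | p2:(0,0)->(0,1) | p3:escaped
Step 6: p0:escaped | p1:escaped | p2:(0,1)->(0,2) | p3:escaped
Step 7: p0:escaped | p1:escaped | p2:(0,2)->(0,3)->EXIT | p3:escaped
Exit steps: [5, 4, 7, 2]
First to escape: p3 at step 2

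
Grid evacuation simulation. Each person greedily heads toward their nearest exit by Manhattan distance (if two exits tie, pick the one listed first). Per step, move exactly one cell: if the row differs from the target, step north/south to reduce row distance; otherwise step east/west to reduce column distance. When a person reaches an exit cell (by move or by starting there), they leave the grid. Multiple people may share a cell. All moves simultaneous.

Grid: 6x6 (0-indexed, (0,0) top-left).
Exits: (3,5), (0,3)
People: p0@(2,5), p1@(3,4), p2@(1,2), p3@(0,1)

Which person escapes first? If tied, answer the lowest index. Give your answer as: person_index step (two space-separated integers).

Step 1: p0:(2,5)->(3,5)->EXIT | p1:(3,4)->(3,5)->EXIT | p2:(1,2)->(0,2) | p3:(0,1)->(0,2)
Step 2: p0:escaped | p1:escaped | p2:(0,2)->(0,3)->EXIT | p3:(0,2)->(0,3)->EXIT
Exit steps: [1, 1, 2, 2]
First to escape: p0 at step 1

Answer: 0 1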